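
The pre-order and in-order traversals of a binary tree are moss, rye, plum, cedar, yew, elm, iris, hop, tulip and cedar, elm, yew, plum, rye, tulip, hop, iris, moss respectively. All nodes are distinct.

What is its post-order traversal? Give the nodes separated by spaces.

elm yew cedar plum tulip hop iris rye moss

The first element of pre-order is the root; it splits in-order into left and right subtrees.
Root moss: left subtree has 8 nodes {cedar, elm, yew, plum, rye, tulip, hop, iris}, right has 0 { }.
  Root rye: left subtree has 4 nodes {cedar, elm, yew, plum}, right has 3 {tulip, hop, iris}.
    Root plum: left subtree has 3 nodes {cedar, elm, yew}, right has 0 { }.
      Root cedar: left subtree has 0 nodes { }, right has 2 {elm, yew}.
        Root yew: left subtree has 1 node {elm}, right has 0 { }.
    Root iris: left subtree has 2 nodes {tulip, hop}, right has 0 { }.
      Root hop: left subtree has 1 node {tulip}, right has 0 { }.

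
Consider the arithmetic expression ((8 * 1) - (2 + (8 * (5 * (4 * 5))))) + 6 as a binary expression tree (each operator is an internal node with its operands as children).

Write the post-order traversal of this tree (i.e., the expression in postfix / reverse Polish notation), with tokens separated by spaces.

Post-order on an expression tree gives postfix notation: for each operator, emit left operand, right operand, then the operator.

8 1 * 2 8 5 4 5 * * * + - 6 +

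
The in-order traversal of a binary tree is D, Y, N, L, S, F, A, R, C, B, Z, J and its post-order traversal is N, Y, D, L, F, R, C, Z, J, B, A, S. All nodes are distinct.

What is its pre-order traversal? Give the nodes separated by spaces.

S L D Y N A F B C R J Z

The last element of post-order is the root; it splits in-order into left and right subtrees.
Root S: left subtree has 4 nodes {D, Y, N, L}, right has 7 {F, A, R, C, B, Z, J}.
  Root L: left subtree has 3 nodes {D, Y, N}, right has 0 { }.
    Root D: left subtree has 0 nodes { }, right has 2 {Y, N}.
      Root Y: left subtree has 0 nodes { }, right has 1 {N}.
  Root A: left subtree has 1 node {F}, right has 5 {R, C, B, Z, J}.
    Root B: left subtree has 2 nodes {R, C}, right has 2 {Z, J}.
      Root C: left subtree has 1 node {R}, right has 0 { }.
      Root J: left subtree has 1 node {Z}, right has 0 { }.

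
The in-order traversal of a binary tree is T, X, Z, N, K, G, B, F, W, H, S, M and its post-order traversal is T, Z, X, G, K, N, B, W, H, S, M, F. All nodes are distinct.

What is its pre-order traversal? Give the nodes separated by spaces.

F B N X T Z K G M S H W

The last element of post-order is the root; it splits in-order into left and right subtrees.
Root F: left subtree has 7 nodes {T, X, Z, N, K, G, B}, right has 4 {W, H, S, M}.
  Root B: left subtree has 6 nodes {T, X, Z, N, K, G}, right has 0 { }.
    Root N: left subtree has 3 nodes {T, X, Z}, right has 2 {K, G}.
      Root X: left subtree has 1 node {T}, right has 1 {Z}.
      Root K: left subtree has 0 nodes { }, right has 1 {G}.
  Root M: left subtree has 3 nodes {W, H, S}, right has 0 { }.
    Root S: left subtree has 2 nodes {W, H}, right has 0 { }.
      Root H: left subtree has 1 node {W}, right has 0 { }.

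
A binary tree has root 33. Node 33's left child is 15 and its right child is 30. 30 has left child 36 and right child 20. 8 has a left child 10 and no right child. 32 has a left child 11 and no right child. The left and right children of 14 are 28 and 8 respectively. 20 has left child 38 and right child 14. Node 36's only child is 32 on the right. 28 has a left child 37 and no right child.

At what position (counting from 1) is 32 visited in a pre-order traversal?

5

Pre-order visits the node, then its left subtree, then its right subtree.
Visit 33.
At 33: go left to 15.
  15 is a leaf — visit 15.
At 33: go right to 30.
  Visit 30.
  At 30: go left to 36.
    Visit 36.
    At 36: no left child.
    At 36: go right to 32.
      Visit 32.
      At 32: go left to 11.
        11 is a leaf — visit 11.
      At 32: no right child.
  At 30: go right to 20.
    Visit 20.
    At 20: go left to 38.
      38 is a leaf — visit 38.
    At 20: go right to 14.
      Visit 14.
      At 14: go left to 28.
        Visit 28.
        At 28: go left to 37.
          37 is a leaf — visit 37.
        At 28: no right child.
      At 14: go right to 8.
        Visit 8.
        At 8: go left to 10.
          10 is a leaf — visit 10.
        At 8: no right child.
Full pre-order sequence: 33, 15, 30, 36, 32, 11, 20, 38, 14, 28, 37, 8, 10.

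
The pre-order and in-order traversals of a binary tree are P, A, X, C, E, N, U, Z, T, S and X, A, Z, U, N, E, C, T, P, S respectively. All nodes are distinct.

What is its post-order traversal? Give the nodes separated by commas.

The first element of pre-order is the root; it splits in-order into left and right subtrees.
Root P: left subtree has 8 nodes {X, A, Z, U, N, E, C, T}, right has 1 {S}.
  Root A: left subtree has 1 node {X}, right has 6 {Z, U, N, E, C, T}.
    Root C: left subtree has 4 nodes {Z, U, N, E}, right has 1 {T}.
      Root E: left subtree has 3 nodes {Z, U, N}, right has 0 { }.
        Root N: left subtree has 2 nodes {Z, U}, right has 0 { }.
          Root U: left subtree has 1 node {Z}, right has 0 { }.

X, Z, U, N, E, T, C, A, S, P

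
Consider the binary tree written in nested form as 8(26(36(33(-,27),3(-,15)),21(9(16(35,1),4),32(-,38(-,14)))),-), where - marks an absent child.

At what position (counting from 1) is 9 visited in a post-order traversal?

Post-order visits the left subtree, then the right subtree, then the node.
At 8: go left to 26.
  At 26: go left to 36.
    At 36: go left to 33.
      At 33: no left child.
      At 33: go right to 27.
        27 is a leaf — visit 27.
      Visit 33.
    At 36: go right to 3.
      At 3: no left child.
      At 3: go right to 15.
        15 is a leaf — visit 15.
      Visit 3.
    Visit 36.
  At 26: go right to 21.
    At 21: go left to 9.
      At 9: go left to 16.
        At 16: go left to 35.
          35 is a leaf — visit 35.
        At 16: go right to 1.
          1 is a leaf — visit 1.
        Visit 16.
      At 9: go right to 4.
        4 is a leaf — visit 4.
      Visit 9.
    At 21: go right to 32.
      At 32: no left child.
      At 32: go right to 38.
        At 38: no left child.
        At 38: go right to 14.
          14 is a leaf — visit 14.
        Visit 38.
      Visit 32.
    Visit 21.
  Visit 26.
At 8: no right child.
Visit 8.
Full post-order sequence: 27, 33, 15, 3, 36, 35, 1, 16, 4, 9, 14, 38, 32, 21, 26, 8.

10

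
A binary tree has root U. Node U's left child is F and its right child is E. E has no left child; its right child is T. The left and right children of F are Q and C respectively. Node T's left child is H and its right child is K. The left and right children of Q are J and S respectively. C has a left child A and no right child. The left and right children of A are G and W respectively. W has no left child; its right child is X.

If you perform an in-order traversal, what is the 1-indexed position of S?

3

In-order visits the left subtree, then the node, then the right subtree.
At U: go left to F.
  At F: go left to Q.
    At Q: go left to J.
      J is a leaf — visit J.
    Visit Q.
    At Q: go right to S.
      S is a leaf — visit S.
  Visit F.
  At F: go right to C.
    At C: go left to A.
      At A: go left to G.
        G is a leaf — visit G.
      Visit A.
      At A: go right to W.
        At W: no left child.
        Visit W.
        At W: go right to X.
          X is a leaf — visit X.
    Visit C.
    At C: no right child.
Visit U.
At U: go right to E.
  At E: no left child.
  Visit E.
  At E: go right to T.
    At T: go left to H.
      H is a leaf — visit H.
    Visit T.
    At T: go right to K.
      K is a leaf — visit K.
Full in-order sequence: J, Q, S, F, G, A, W, X, C, U, E, H, T, K.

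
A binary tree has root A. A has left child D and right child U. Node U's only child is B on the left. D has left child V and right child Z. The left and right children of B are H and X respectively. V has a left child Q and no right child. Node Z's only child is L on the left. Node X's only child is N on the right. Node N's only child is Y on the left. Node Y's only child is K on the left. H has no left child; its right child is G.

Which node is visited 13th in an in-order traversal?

N

In-order visits the left subtree, then the node, then the right subtree.
At A: go left to D.
  At D: go left to V.
    At V: go left to Q.
      Q is a leaf — visit Q.
    Visit V.
    At V: no right child.
  Visit D.
  At D: go right to Z.
    At Z: go left to L.
      L is a leaf — visit L.
    Visit Z.
    At Z: no right child.
Visit A.
At A: go right to U.
  At U: go left to B.
    At B: go left to H.
      At H: no left child.
      Visit H.
      At H: go right to G.
        G is a leaf — visit G.
    Visit B.
    At B: go right to X.
      At X: no left child.
      Visit X.
      At X: go right to N.
        At N: go left to Y.
          At Y: go left to K.
            K is a leaf — visit K.
          Visit Y.
          At Y: no right child.
        Visit N.
        At N: no right child.
  Visit U.
  At U: no right child.
Full in-order sequence: Q, V, D, L, Z, A, H, G, B, X, K, Y, N, U.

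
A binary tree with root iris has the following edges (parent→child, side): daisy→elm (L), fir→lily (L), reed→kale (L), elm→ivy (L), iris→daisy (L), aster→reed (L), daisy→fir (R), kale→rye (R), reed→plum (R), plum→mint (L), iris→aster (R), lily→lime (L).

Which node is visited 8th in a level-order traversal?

Level-order visits nodes level by level from the root, left to right within each level.
Level 0: iris
Level 1: daisy, aster
Level 2: elm, fir, reed
Level 3: ivy, lily, kale, plum
Level 4: lime, rye, mint
Full level-order sequence: iris, daisy, aster, elm, fir, reed, ivy, lily, kale, plum, lime, rye, mint.

lily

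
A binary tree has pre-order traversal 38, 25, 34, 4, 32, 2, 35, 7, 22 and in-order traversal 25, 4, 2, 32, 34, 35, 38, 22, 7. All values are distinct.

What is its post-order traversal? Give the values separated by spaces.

The first element of pre-order is the root; it splits in-order into left and right subtrees.
Root 38: left subtree has 6 nodes {25, 4, 2, 32, 34, 35}, right has 2 {22, 7}.
  Root 25: left subtree has 0 nodes { }, right has 5 {4, 2, 32, 34, 35}.
    Root 34: left subtree has 3 nodes {4, 2, 32}, right has 1 {35}.
      Root 4: left subtree has 0 nodes { }, right has 2 {2, 32}.
        Root 32: left subtree has 1 node {2}, right has 0 { }.
  Root 7: left subtree has 1 node {22}, right has 0 { }.

2 32 4 35 34 25 22 7 38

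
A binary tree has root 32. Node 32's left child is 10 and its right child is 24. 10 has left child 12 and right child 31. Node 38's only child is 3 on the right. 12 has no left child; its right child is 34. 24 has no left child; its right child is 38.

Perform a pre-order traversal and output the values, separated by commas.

Pre-order visits the node, then its left subtree, then its right subtree.
Visit 32.
At 32: go left to 10.
  Visit 10.
  At 10: go left to 12.
    Visit 12.
    At 12: no left child.
    At 12: go right to 34.
      34 is a leaf — visit 34.
  At 10: go right to 31.
    31 is a leaf — visit 31.
At 32: go right to 24.
  Visit 24.
  At 24: no left child.
  At 24: go right to 38.
    Visit 38.
    At 38: no left child.
    At 38: go right to 3.
      3 is a leaf — visit 3.

32, 10, 12, 34, 31, 24, 38, 3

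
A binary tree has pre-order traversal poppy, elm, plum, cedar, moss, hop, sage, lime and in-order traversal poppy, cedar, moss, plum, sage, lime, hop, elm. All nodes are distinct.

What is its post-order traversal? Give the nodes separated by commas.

moss, cedar, lime, sage, hop, plum, elm, poppy

The first element of pre-order is the root; it splits in-order into left and right subtrees.
Root poppy: left subtree has 0 nodes { }, right has 7 {cedar, moss, plum, sage, lime, hop, elm}.
  Root elm: left subtree has 6 nodes {cedar, moss, plum, sage, lime, hop}, right has 0 { }.
    Root plum: left subtree has 2 nodes {cedar, moss}, right has 3 {sage, lime, hop}.
      Root cedar: left subtree has 0 nodes { }, right has 1 {moss}.
      Root hop: left subtree has 2 nodes {sage, lime}, right has 0 { }.
        Root sage: left subtree has 0 nodes { }, right has 1 {lime}.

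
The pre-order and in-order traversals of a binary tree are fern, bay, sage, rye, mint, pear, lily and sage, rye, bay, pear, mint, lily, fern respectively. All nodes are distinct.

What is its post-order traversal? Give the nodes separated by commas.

rye, sage, pear, lily, mint, bay, fern

The first element of pre-order is the root; it splits in-order into left and right subtrees.
Root fern: left subtree has 6 nodes {sage, rye, bay, pear, mint, lily}, right has 0 { }.
  Root bay: left subtree has 2 nodes {sage, rye}, right has 3 {pear, mint, lily}.
    Root sage: left subtree has 0 nodes { }, right has 1 {rye}.
    Root mint: left subtree has 1 node {pear}, right has 1 {lily}.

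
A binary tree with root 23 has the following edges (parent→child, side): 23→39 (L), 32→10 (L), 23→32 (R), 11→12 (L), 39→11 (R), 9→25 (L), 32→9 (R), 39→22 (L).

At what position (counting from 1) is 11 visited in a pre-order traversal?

4

Pre-order visits the node, then its left subtree, then its right subtree.
Visit 23.
At 23: go left to 39.
  Visit 39.
  At 39: go left to 22.
    22 is a leaf — visit 22.
  At 39: go right to 11.
    Visit 11.
    At 11: go left to 12.
      12 is a leaf — visit 12.
    At 11: no right child.
At 23: go right to 32.
  Visit 32.
  At 32: go left to 10.
    10 is a leaf — visit 10.
  At 32: go right to 9.
    Visit 9.
    At 9: go left to 25.
      25 is a leaf — visit 25.
    At 9: no right child.
Full pre-order sequence: 23, 39, 22, 11, 12, 32, 10, 9, 25.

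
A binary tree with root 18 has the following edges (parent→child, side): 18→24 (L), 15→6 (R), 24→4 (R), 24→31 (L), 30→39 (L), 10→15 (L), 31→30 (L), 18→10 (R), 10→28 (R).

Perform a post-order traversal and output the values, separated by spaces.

Post-order visits the left subtree, then the right subtree, then the node.
At 18: go left to 24.
  At 24: go left to 31.
    At 31: go left to 30.
      At 30: go left to 39.
        39 is a leaf — visit 39.
      At 30: no right child.
      Visit 30.
    At 31: no right child.
    Visit 31.
  At 24: go right to 4.
    4 is a leaf — visit 4.
  Visit 24.
At 18: go right to 10.
  At 10: go left to 15.
    At 15: no left child.
    At 15: go right to 6.
      6 is a leaf — visit 6.
    Visit 15.
  At 10: go right to 28.
    28 is a leaf — visit 28.
  Visit 10.
Visit 18.

39 30 31 4 24 6 15 28 10 18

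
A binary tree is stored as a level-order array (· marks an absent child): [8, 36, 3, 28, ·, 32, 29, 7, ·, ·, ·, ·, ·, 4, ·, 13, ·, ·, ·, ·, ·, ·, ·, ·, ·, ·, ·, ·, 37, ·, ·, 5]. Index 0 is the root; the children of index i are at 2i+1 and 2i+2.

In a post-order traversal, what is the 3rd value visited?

7

Post-order visits the left subtree, then the right subtree, then the node.
At 8: go left to 36.
  At 36: go left to 28.
    At 28: go left to 7.
      At 7: go left to 13.
        At 13: go left to 5.
          5 is a leaf — visit 5.
        At 13: no right child.
        Visit 13.
      At 7: no right child.
      Visit 7.
    At 28: no right child.
    Visit 28.
  At 36: no right child.
  Visit 36.
At 8: go right to 3.
  At 3: go left to 32.
    32 is a leaf — visit 32.
  At 3: go right to 29.
    At 29: go left to 4.
      At 4: no left child.
      At 4: go right to 37.
        37 is a leaf — visit 37.
      Visit 4.
    At 29: no right child.
    Visit 29.
  Visit 3.
Visit 8.
Full post-order sequence: 5, 13, 7, 28, 36, 32, 37, 4, 29, 3, 8.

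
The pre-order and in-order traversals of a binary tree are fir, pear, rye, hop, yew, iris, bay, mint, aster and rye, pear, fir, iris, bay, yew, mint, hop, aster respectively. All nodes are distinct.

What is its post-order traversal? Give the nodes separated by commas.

The first element of pre-order is the root; it splits in-order into left and right subtrees.
Root fir: left subtree has 2 nodes {rye, pear}, right has 6 {iris, bay, yew, mint, hop, aster}.
  Root pear: left subtree has 1 node {rye}, right has 0 { }.
  Root hop: left subtree has 4 nodes {iris, bay, yew, mint}, right has 1 {aster}.
    Root yew: left subtree has 2 nodes {iris, bay}, right has 1 {mint}.
      Root iris: left subtree has 0 nodes { }, right has 1 {bay}.

rye, pear, bay, iris, mint, yew, aster, hop, fir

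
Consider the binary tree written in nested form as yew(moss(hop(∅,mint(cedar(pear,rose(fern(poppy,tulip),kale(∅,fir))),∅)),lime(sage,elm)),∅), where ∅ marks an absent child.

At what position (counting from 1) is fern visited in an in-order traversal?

In-order visits the left subtree, then the node, then the right subtree.
At yew: go left to moss.
  At moss: go left to hop.
    At hop: no left child.
    Visit hop.
    At hop: go right to mint.
      At mint: go left to cedar.
        At cedar: go left to pear.
          pear is a leaf — visit pear.
        Visit cedar.
        At cedar: go right to rose.
          At rose: go left to fern.
            At fern: go left to poppy.
              poppy is a leaf — visit poppy.
            Visit fern.
            At fern: go right to tulip.
              tulip is a leaf — visit tulip.
          Visit rose.
          At rose: go right to kale.
            At kale: no left child.
            Visit kale.
            At kale: go right to fir.
              fir is a leaf — visit fir.
      Visit mint.
      At mint: no right child.
  Visit moss.
  At moss: go right to lime.
    At lime: go left to sage.
      sage is a leaf — visit sage.
    Visit lime.
    At lime: go right to elm.
      elm is a leaf — visit elm.
Visit yew.
At yew: no right child.
Full in-order sequence: hop, pear, cedar, poppy, fern, tulip, rose, kale, fir, mint, moss, sage, lime, elm, yew.

5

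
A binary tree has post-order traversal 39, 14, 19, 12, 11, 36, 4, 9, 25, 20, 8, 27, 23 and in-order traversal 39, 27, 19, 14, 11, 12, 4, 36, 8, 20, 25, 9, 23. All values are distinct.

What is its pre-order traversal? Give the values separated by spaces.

23 27 39 8 4 11 19 14 12 36 20 25 9

The last element of post-order is the root; it splits in-order into left and right subtrees.
Root 23: left subtree has 12 nodes {39, 27, 19, 14, 11, 12, 4, 36, 8, 20, 25, 9}, right has 0 { }.
  Root 27: left subtree has 1 node {39}, right has 10 {19, 14, 11, 12, 4, 36, 8, 20, 25, 9}.
    Root 8: left subtree has 6 nodes {19, 14, 11, 12, 4, 36}, right has 3 {20, 25, 9}.
      Root 4: left subtree has 4 nodes {19, 14, 11, 12}, right has 1 {36}.
        Root 11: left subtree has 2 nodes {19, 14}, right has 1 {12}.
          Root 19: left subtree has 0 nodes { }, right has 1 {14}.
      Root 20: left subtree has 0 nodes { }, right has 2 {25, 9}.
        Root 25: left subtree has 0 nodes { }, right has 1 {9}.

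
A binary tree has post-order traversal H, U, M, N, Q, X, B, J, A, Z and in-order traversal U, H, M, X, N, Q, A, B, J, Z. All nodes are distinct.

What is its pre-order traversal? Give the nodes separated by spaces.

The last element of post-order is the root; it splits in-order into left and right subtrees.
Root Z: left subtree has 9 nodes {U, H, M, X, N, Q, A, B, J}, right has 0 { }.
  Root A: left subtree has 6 nodes {U, H, M, X, N, Q}, right has 2 {B, J}.
    Root X: left subtree has 3 nodes {U, H, M}, right has 2 {N, Q}.
      Root M: left subtree has 2 nodes {U, H}, right has 0 { }.
        Root U: left subtree has 0 nodes { }, right has 1 {H}.
      Root Q: left subtree has 1 node {N}, right has 0 { }.
    Root J: left subtree has 1 node {B}, right has 0 { }.

Z A X M U H Q N J B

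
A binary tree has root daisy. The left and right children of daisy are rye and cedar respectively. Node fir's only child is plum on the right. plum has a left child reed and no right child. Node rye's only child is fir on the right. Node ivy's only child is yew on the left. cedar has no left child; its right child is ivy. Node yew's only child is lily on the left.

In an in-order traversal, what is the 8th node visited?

yew

In-order visits the left subtree, then the node, then the right subtree.
At daisy: go left to rye.
  At rye: no left child.
  Visit rye.
  At rye: go right to fir.
    At fir: no left child.
    Visit fir.
    At fir: go right to plum.
      At plum: go left to reed.
        reed is a leaf — visit reed.
      Visit plum.
      At plum: no right child.
Visit daisy.
At daisy: go right to cedar.
  At cedar: no left child.
  Visit cedar.
  At cedar: go right to ivy.
    At ivy: go left to yew.
      At yew: go left to lily.
        lily is a leaf — visit lily.
      Visit yew.
      At yew: no right child.
    Visit ivy.
    At ivy: no right child.
Full in-order sequence: rye, fir, reed, plum, daisy, cedar, lily, yew, ivy.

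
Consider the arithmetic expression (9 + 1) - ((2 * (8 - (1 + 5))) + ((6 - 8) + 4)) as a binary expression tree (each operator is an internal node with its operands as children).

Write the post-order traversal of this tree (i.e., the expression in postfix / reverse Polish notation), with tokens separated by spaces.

9 1 + 2 8 1 5 + - * 6 8 - 4 + + -

Post-order on an expression tree gives postfix notation: for each operator, emit left operand, right operand, then the operator.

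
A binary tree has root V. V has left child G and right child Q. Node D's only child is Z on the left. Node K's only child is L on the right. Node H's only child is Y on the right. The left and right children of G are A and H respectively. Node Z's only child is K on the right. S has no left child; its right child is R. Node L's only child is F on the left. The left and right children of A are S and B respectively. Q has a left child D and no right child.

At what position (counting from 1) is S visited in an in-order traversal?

In-order visits the left subtree, then the node, then the right subtree.
At V: go left to G.
  At G: go left to A.
    At A: go left to S.
      At S: no left child.
      Visit S.
      At S: go right to R.
        R is a leaf — visit R.
    Visit A.
    At A: go right to B.
      B is a leaf — visit B.
  Visit G.
  At G: go right to H.
    At H: no left child.
    Visit H.
    At H: go right to Y.
      Y is a leaf — visit Y.
Visit V.
At V: go right to Q.
  At Q: go left to D.
    At D: go left to Z.
      At Z: no left child.
      Visit Z.
      At Z: go right to K.
        At K: no left child.
        Visit K.
        At K: go right to L.
          At L: go left to F.
            F is a leaf — visit F.
          Visit L.
          At L: no right child.
    Visit D.
    At D: no right child.
  Visit Q.
  At Q: no right child.
Full in-order sequence: S, R, A, B, G, H, Y, V, Z, K, F, L, D, Q.

1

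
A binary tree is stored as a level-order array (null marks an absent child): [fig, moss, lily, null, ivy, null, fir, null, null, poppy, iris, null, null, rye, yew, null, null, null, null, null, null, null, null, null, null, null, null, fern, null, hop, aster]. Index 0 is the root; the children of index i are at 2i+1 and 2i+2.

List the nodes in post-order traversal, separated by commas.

poppy, iris, ivy, moss, fern, rye, hop, aster, yew, fir, lily, fig

Post-order visits the left subtree, then the right subtree, then the node.
At fig: go left to moss.
  At moss: no left child.
  At moss: go right to ivy.
    At ivy: go left to poppy.
      poppy is a leaf — visit poppy.
    At ivy: go right to iris.
      iris is a leaf — visit iris.
    Visit ivy.
  Visit moss.
At fig: go right to lily.
  At lily: no left child.
  At lily: go right to fir.
    At fir: go left to rye.
      At rye: go left to fern.
        fern is a leaf — visit fern.
      At rye: no right child.
      Visit rye.
    At fir: go right to yew.
      At yew: go left to hop.
        hop is a leaf — visit hop.
      At yew: go right to aster.
        aster is a leaf — visit aster.
      Visit yew.
    Visit fir.
  Visit lily.
Visit fig.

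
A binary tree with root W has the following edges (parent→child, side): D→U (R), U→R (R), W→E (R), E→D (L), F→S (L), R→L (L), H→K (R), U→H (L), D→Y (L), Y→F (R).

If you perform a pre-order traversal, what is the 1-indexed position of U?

7

Pre-order visits the node, then its left subtree, then its right subtree.
Visit W.
At W: no left child.
At W: go right to E.
  Visit E.
  At E: go left to D.
    Visit D.
    At D: go left to Y.
      Visit Y.
      At Y: no left child.
      At Y: go right to F.
        Visit F.
        At F: go left to S.
          S is a leaf — visit S.
        At F: no right child.
    At D: go right to U.
      Visit U.
      At U: go left to H.
        Visit H.
        At H: no left child.
        At H: go right to K.
          K is a leaf — visit K.
      At U: go right to R.
        Visit R.
        At R: go left to L.
          L is a leaf — visit L.
        At R: no right child.
  At E: no right child.
Full pre-order sequence: W, E, D, Y, F, S, U, H, K, R, L.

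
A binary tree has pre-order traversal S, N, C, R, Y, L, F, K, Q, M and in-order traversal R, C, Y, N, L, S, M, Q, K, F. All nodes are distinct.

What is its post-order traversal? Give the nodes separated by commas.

The first element of pre-order is the root; it splits in-order into left and right subtrees.
Root S: left subtree has 5 nodes {R, C, Y, N, L}, right has 4 {M, Q, K, F}.
  Root N: left subtree has 3 nodes {R, C, Y}, right has 1 {L}.
    Root C: left subtree has 1 node {R}, right has 1 {Y}.
  Root F: left subtree has 3 nodes {M, Q, K}, right has 0 { }.
    Root K: left subtree has 2 nodes {M, Q}, right has 0 { }.
      Root Q: left subtree has 1 node {M}, right has 0 { }.

R, Y, C, L, N, M, Q, K, F, S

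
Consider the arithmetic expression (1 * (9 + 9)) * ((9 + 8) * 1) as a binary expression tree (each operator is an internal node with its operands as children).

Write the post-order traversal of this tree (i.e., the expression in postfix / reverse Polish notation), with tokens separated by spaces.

Post-order on an expression tree gives postfix notation: for each operator, emit left operand, right operand, then the operator.

1 9 9 + * 9 8 + 1 * *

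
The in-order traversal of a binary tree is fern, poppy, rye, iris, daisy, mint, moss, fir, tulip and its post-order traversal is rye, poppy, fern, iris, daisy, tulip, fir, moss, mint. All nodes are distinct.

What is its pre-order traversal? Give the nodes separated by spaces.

The last element of post-order is the root; it splits in-order into left and right subtrees.
Root mint: left subtree has 5 nodes {fern, poppy, rye, iris, daisy}, right has 3 {moss, fir, tulip}.
  Root daisy: left subtree has 4 nodes {fern, poppy, rye, iris}, right has 0 { }.
    Root iris: left subtree has 3 nodes {fern, poppy, rye}, right has 0 { }.
      Root fern: left subtree has 0 nodes { }, right has 2 {poppy, rye}.
        Root poppy: left subtree has 0 nodes { }, right has 1 {rye}.
  Root moss: left subtree has 0 nodes { }, right has 2 {fir, tulip}.
    Root fir: left subtree has 0 nodes { }, right has 1 {tulip}.

mint daisy iris fern poppy rye moss fir tulip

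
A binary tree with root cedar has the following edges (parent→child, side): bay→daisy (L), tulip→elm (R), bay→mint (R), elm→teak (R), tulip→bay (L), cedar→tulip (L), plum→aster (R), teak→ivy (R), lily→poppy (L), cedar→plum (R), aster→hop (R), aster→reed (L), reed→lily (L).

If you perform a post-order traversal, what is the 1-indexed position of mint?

2

Post-order visits the left subtree, then the right subtree, then the node.
At cedar: go left to tulip.
  At tulip: go left to bay.
    At bay: go left to daisy.
      daisy is a leaf — visit daisy.
    At bay: go right to mint.
      mint is a leaf — visit mint.
    Visit bay.
  At tulip: go right to elm.
    At elm: no left child.
    At elm: go right to teak.
      At teak: no left child.
      At teak: go right to ivy.
        ivy is a leaf — visit ivy.
      Visit teak.
    Visit elm.
  Visit tulip.
At cedar: go right to plum.
  At plum: no left child.
  At plum: go right to aster.
    At aster: go left to reed.
      At reed: go left to lily.
        At lily: go left to poppy.
          poppy is a leaf — visit poppy.
        At lily: no right child.
        Visit lily.
      At reed: no right child.
      Visit reed.
    At aster: go right to hop.
      hop is a leaf — visit hop.
    Visit aster.
  Visit plum.
Visit cedar.
Full post-order sequence: daisy, mint, bay, ivy, teak, elm, tulip, poppy, lily, reed, hop, aster, plum, cedar.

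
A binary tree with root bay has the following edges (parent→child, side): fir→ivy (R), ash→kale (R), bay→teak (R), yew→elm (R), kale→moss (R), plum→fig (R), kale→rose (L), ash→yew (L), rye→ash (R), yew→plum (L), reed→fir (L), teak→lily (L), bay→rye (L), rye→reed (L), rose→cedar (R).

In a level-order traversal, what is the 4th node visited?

reed

Level-order visits nodes level by level from the root, left to right within each level.
Level 0: bay
Level 1: rye, teak
Level 2: reed, ash, lily
Level 3: fir, yew, kale
Level 4: ivy, plum, elm, rose, moss
Level 5: fig, cedar
Full level-order sequence: bay, rye, teak, reed, ash, lily, fir, yew, kale, ivy, plum, elm, rose, moss, fig, cedar.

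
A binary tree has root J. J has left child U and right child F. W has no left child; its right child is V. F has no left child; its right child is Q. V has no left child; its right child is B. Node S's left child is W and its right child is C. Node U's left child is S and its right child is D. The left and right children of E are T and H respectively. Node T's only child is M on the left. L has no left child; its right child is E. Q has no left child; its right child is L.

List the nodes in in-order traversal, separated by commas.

W, V, B, S, C, U, D, J, F, Q, L, M, T, E, H

In-order visits the left subtree, then the node, then the right subtree.
At J: go left to U.
  At U: go left to S.
    At S: go left to W.
      At W: no left child.
      Visit W.
      At W: go right to V.
        At V: no left child.
        Visit V.
        At V: go right to B.
          B is a leaf — visit B.
    Visit S.
    At S: go right to C.
      C is a leaf — visit C.
  Visit U.
  At U: go right to D.
    D is a leaf — visit D.
Visit J.
At J: go right to F.
  At F: no left child.
  Visit F.
  At F: go right to Q.
    At Q: no left child.
    Visit Q.
    At Q: go right to L.
      At L: no left child.
      Visit L.
      At L: go right to E.
        At E: go left to T.
          At T: go left to M.
            M is a leaf — visit M.
          Visit T.
          At T: no right child.
        Visit E.
        At E: go right to H.
          H is a leaf — visit H.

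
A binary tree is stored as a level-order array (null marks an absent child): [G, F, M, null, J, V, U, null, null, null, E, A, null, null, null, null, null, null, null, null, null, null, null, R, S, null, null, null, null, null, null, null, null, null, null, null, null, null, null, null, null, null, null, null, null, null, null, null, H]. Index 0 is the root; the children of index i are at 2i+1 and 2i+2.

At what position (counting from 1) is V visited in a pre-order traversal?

6

Pre-order visits the node, then its left subtree, then its right subtree.
Visit G.
At G: go left to F.
  Visit F.
  At F: no left child.
  At F: go right to J.
    Visit J.
    At J: no left child.
    At J: go right to E.
      E is a leaf — visit E.
At G: go right to M.
  Visit M.
  At M: go left to V.
    Visit V.
    At V: go left to A.
      Visit A.
      At A: go left to R.
        Visit R.
        At R: no left child.
        At R: go right to H.
          H is a leaf — visit H.
      At A: go right to S.
        S is a leaf — visit S.
    At V: no right child.
  At M: go right to U.
    U is a leaf — visit U.
Full pre-order sequence: G, F, J, E, M, V, A, R, H, S, U.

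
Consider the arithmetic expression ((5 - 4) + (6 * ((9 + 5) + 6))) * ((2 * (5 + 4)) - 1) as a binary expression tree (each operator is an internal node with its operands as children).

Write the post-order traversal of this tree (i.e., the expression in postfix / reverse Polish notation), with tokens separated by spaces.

5 4 - 6 9 5 + 6 + * + 2 5 4 + * 1 - *

Post-order on an expression tree gives postfix notation: for each operator, emit left operand, right operand, then the operator.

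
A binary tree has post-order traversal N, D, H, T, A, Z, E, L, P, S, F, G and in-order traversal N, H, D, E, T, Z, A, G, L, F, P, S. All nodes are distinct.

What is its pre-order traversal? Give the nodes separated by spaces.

G E H N D Z T A F L S P

The last element of post-order is the root; it splits in-order into left and right subtrees.
Root G: left subtree has 7 nodes {N, H, D, E, T, Z, A}, right has 4 {L, F, P, S}.
  Root E: left subtree has 3 nodes {N, H, D}, right has 3 {T, Z, A}.
    Root H: left subtree has 1 node {N}, right has 1 {D}.
    Root Z: left subtree has 1 node {T}, right has 1 {A}.
  Root F: left subtree has 1 node {L}, right has 2 {P, S}.
    Root S: left subtree has 1 node {P}, right has 0 { }.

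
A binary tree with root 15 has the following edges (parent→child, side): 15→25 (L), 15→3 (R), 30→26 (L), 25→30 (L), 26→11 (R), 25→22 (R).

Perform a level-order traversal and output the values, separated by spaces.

Level-order visits nodes level by level from the root, left to right within each level.
Level 0: 15
Level 1: 25, 3
Level 2: 30, 22
Level 3: 26
Level 4: 11

15 25 3 30 22 26 11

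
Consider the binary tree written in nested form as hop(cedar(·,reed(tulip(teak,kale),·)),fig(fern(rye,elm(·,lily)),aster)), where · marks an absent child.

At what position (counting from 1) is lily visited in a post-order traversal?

Post-order visits the left subtree, then the right subtree, then the node.
At hop: go left to cedar.
  At cedar: no left child.
  At cedar: go right to reed.
    At reed: go left to tulip.
      At tulip: go left to teak.
        teak is a leaf — visit teak.
      At tulip: go right to kale.
        kale is a leaf — visit kale.
      Visit tulip.
    At reed: no right child.
    Visit reed.
  Visit cedar.
At hop: go right to fig.
  At fig: go left to fern.
    At fern: go left to rye.
      rye is a leaf — visit rye.
    At fern: go right to elm.
      At elm: no left child.
      At elm: go right to lily.
        lily is a leaf — visit lily.
      Visit elm.
    Visit fern.
  At fig: go right to aster.
    aster is a leaf — visit aster.
  Visit fig.
Visit hop.
Full post-order sequence: teak, kale, tulip, reed, cedar, rye, lily, elm, fern, aster, fig, hop.

7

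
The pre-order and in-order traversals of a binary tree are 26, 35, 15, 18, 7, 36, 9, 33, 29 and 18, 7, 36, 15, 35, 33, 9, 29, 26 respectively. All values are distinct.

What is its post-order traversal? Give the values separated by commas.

The first element of pre-order is the root; it splits in-order into left and right subtrees.
Root 26: left subtree has 8 nodes {18, 7, 36, 15, 35, 33, 9, 29}, right has 0 { }.
  Root 35: left subtree has 4 nodes {18, 7, 36, 15}, right has 3 {33, 9, 29}.
    Root 15: left subtree has 3 nodes {18, 7, 36}, right has 0 { }.
      Root 18: left subtree has 0 nodes { }, right has 2 {7, 36}.
        Root 7: left subtree has 0 nodes { }, right has 1 {36}.
    Root 9: left subtree has 1 node {33}, right has 1 {29}.

36, 7, 18, 15, 33, 29, 9, 35, 26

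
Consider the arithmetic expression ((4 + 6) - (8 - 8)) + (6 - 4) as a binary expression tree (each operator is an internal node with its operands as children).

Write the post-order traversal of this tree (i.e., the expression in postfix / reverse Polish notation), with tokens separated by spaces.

4 6 + 8 8 - - 6 4 - +

Post-order on an expression tree gives postfix notation: for each operator, emit left operand, right operand, then the operator.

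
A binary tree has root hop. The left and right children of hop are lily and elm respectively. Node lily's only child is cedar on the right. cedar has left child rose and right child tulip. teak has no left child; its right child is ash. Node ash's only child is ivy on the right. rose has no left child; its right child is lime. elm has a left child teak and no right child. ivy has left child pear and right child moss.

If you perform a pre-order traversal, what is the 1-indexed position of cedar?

Pre-order visits the node, then its left subtree, then its right subtree.
Visit hop.
At hop: go left to lily.
  Visit lily.
  At lily: no left child.
  At lily: go right to cedar.
    Visit cedar.
    At cedar: go left to rose.
      Visit rose.
      At rose: no left child.
      At rose: go right to lime.
        lime is a leaf — visit lime.
    At cedar: go right to tulip.
      tulip is a leaf — visit tulip.
At hop: go right to elm.
  Visit elm.
  At elm: go left to teak.
    Visit teak.
    At teak: no left child.
    At teak: go right to ash.
      Visit ash.
      At ash: no left child.
      At ash: go right to ivy.
        Visit ivy.
        At ivy: go left to pear.
          pear is a leaf — visit pear.
        At ivy: go right to moss.
          moss is a leaf — visit moss.
  At elm: no right child.
Full pre-order sequence: hop, lily, cedar, rose, lime, tulip, elm, teak, ash, ivy, pear, moss.

3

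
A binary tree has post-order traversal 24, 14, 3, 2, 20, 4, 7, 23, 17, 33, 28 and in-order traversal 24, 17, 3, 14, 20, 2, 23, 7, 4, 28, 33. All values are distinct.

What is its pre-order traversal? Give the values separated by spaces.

The last element of post-order is the root; it splits in-order into left and right subtrees.
Root 28: left subtree has 9 nodes {24, 17, 3, 14, 20, 2, 23, 7, 4}, right has 1 {33}.
  Root 17: left subtree has 1 node {24}, right has 7 {3, 14, 20, 2, 23, 7, 4}.
    Root 23: left subtree has 4 nodes {3, 14, 20, 2}, right has 2 {7, 4}.
      Root 20: left subtree has 2 nodes {3, 14}, right has 1 {2}.
        Root 3: left subtree has 0 nodes { }, right has 1 {14}.
      Root 7: left subtree has 0 nodes { }, right has 1 {4}.

28 17 24 23 20 3 14 2 7 4 33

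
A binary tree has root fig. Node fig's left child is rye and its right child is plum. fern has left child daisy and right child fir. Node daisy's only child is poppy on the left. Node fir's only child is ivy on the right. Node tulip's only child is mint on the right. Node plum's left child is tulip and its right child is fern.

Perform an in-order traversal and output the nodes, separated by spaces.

rye fig tulip mint plum poppy daisy fern fir ivy

In-order visits the left subtree, then the node, then the right subtree.
At fig: go left to rye.
  rye is a leaf — visit rye.
Visit fig.
At fig: go right to plum.
  At plum: go left to tulip.
    At tulip: no left child.
    Visit tulip.
    At tulip: go right to mint.
      mint is a leaf — visit mint.
  Visit plum.
  At plum: go right to fern.
    At fern: go left to daisy.
      At daisy: go left to poppy.
        poppy is a leaf — visit poppy.
      Visit daisy.
      At daisy: no right child.
    Visit fern.
    At fern: go right to fir.
      At fir: no left child.
      Visit fir.
      At fir: go right to ivy.
        ivy is a leaf — visit ivy.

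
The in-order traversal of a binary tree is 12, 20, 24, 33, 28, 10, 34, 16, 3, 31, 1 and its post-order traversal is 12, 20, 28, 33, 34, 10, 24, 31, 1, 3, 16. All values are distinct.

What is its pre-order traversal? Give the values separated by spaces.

16 24 20 12 10 33 28 34 3 1 31

The last element of post-order is the root; it splits in-order into left and right subtrees.
Root 16: left subtree has 7 nodes {12, 20, 24, 33, 28, 10, 34}, right has 3 {3, 31, 1}.
  Root 24: left subtree has 2 nodes {12, 20}, right has 4 {33, 28, 10, 34}.
    Root 20: left subtree has 1 node {12}, right has 0 { }.
    Root 10: left subtree has 2 nodes {33, 28}, right has 1 {34}.
      Root 33: left subtree has 0 nodes { }, right has 1 {28}.
  Root 3: left subtree has 0 nodes { }, right has 2 {31, 1}.
    Root 1: left subtree has 1 node {31}, right has 0 { }.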